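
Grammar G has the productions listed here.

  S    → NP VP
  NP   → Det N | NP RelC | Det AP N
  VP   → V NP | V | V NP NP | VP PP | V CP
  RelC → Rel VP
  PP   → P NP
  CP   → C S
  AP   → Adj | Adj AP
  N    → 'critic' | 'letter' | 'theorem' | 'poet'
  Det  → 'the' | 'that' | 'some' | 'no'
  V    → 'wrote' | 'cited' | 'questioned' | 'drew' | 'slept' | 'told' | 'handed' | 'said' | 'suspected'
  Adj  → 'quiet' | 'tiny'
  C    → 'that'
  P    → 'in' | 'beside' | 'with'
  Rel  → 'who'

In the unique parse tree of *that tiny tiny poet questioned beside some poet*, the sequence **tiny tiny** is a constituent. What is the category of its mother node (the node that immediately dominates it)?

S
  NP
    Det: that
    AP
      Adj: tiny
      AP
        Adj: tiny
    N: poet
  VP
    VP
      V: questioned
    PP
      P: beside
      NP
        Det: some
        N: poet
The span 'tiny tiny' is the AP node built by AP → Adj AP.
Its mother is the NP built by NP → Det AP N.

NP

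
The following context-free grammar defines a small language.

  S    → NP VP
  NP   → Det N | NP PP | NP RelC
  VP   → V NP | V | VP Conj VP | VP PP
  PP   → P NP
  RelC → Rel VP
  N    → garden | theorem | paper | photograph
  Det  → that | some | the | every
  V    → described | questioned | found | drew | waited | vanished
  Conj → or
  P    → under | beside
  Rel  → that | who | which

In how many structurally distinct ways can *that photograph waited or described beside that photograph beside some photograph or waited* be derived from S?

Two of the 7 distinct bracketings:
[S [NP [Det that] [N photograph]] [VP [VP [V waited]] [Conj or] [VP [VP [VP [V described]] [PP [P beside] [NP [NP [Det that] [N photograph]] [PP [P beside] [NP [Det some] [N photograph]]]]]] [Conj or] [VP [V waited]]]]]
[S [NP [Det that] [N photograph]] [VP [VP [V waited]] [Conj or] [VP [VP [VP [VP [V described]] [PP [P beside] [NP [Det that] [N photograph]]]] [PP [P beside] [NP [Det some] [N photograph]]]] [Conj or] [VP [V waited]]]]]
The difference turns on whether NP → NP PP is used at the relevant span, versus an alternative expansion of NP.

7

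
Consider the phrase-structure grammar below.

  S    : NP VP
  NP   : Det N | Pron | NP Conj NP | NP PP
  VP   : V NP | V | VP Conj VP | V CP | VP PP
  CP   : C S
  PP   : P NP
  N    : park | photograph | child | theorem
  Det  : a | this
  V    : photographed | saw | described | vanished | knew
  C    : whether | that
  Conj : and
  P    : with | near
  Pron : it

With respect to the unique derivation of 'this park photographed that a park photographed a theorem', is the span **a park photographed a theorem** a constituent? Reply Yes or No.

Yes

[S [NP [Det this] [N park]] [VP [V photographed] [CP [C that] [S [NP [Det a] [N park]] [VP [V photographed] [NP [Det a] [N theorem]]]]]]]
The words 'a park photographed a theorem' are exhaustively dominated by a single S node (built by S → NP VP), so they form a constituent.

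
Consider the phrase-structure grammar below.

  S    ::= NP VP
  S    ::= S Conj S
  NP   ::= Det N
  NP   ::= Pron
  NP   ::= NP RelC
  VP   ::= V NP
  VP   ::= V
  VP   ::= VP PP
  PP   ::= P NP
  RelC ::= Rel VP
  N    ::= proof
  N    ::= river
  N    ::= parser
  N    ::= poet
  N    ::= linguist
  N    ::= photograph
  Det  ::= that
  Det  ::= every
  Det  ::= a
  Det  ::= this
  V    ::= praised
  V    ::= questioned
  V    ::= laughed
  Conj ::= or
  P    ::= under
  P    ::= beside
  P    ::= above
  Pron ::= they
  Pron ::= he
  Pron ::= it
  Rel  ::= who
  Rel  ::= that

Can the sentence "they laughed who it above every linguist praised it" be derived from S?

Ungrammatical

A Rel word can never sit immediately before a Pron word in any string this grammar generates, so the substring 'who it' rules out a derivation.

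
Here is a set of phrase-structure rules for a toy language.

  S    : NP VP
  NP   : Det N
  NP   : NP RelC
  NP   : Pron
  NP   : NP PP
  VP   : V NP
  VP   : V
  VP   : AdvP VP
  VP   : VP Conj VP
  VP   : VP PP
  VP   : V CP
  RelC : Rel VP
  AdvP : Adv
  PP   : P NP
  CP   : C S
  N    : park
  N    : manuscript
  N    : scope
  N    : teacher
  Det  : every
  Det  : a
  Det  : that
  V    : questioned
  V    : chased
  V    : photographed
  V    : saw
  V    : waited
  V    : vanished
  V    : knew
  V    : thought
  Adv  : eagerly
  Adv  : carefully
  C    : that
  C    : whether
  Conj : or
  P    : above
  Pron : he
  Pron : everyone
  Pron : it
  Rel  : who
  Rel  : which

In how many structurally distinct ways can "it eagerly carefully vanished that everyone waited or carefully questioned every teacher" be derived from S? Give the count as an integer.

4

Two of the 4 distinct bracketings:
[S [NP [Pron it]] [VP [AdvP [Adv eagerly]] [VP [AdvP [Adv carefully]] [VP [VP [V vanished] [CP [C that] [S [NP [Pron everyone]] [VP [V waited]]]]] [Conj or] [VP [AdvP [Adv carefully]] [VP [V questioned] [NP [Det every] [N teacher]]]]]]]]
[S [NP [Pron it]] [VP [AdvP [Adv eagerly]] [VP [AdvP [Adv carefully]] [VP [V vanished] [CP [C that] [S [NP [Pron everyone]] [VP [VP [V waited]] [Conj or] [VP [AdvP [Adv carefully]] [VP [V questioned] [NP [Det every] [N teacher]]]]]]]]]]]
The trees differ in how a recursive rule is bracketed over the same span.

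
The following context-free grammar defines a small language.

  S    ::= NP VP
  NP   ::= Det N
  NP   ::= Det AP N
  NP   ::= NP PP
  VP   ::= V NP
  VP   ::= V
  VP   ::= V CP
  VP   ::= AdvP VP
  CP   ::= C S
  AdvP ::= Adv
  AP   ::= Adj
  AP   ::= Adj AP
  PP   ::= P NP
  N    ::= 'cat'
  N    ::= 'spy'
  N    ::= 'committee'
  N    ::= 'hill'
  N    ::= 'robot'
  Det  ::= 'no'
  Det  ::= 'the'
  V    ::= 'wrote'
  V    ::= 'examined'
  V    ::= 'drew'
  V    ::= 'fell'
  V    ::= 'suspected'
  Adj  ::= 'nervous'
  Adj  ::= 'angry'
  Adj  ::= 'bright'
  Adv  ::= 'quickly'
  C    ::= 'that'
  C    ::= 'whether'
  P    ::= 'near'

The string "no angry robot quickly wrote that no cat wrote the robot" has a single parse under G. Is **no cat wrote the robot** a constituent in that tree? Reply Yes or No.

[S [NP [Det no] [AP [Adj angry]] [N robot]] [VP [AdvP [Adv quickly]] [VP [V wrote] [CP [C that] [S [NP [Det no] [N cat]] [VP [V wrote] [NP [Det the] [N robot]]]]]]]]
The words 'no cat wrote the robot' are exhaustively dominated by a single S node (built by S → NP VP), so they form a constituent.

Yes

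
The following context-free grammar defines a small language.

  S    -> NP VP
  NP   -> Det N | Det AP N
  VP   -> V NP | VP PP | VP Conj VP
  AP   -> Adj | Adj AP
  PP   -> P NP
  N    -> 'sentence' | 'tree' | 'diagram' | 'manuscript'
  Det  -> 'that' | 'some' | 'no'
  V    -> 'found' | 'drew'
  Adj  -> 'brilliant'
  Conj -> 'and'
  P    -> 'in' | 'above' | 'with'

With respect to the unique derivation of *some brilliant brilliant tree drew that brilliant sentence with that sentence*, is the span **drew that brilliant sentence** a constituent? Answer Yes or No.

[S [NP [Det some] [AP [Adj brilliant] [AP [Adj brilliant]]] [N tree]] [VP [VP [V drew] [NP [Det that] [AP [Adj brilliant]] [N sentence]]] [PP [P with] [NP [Det that] [N sentence]]]]]
The words 'drew that brilliant sentence' are exhaustively dominated by a single VP node (built by VP → V NP), so they form a constituent.

Yes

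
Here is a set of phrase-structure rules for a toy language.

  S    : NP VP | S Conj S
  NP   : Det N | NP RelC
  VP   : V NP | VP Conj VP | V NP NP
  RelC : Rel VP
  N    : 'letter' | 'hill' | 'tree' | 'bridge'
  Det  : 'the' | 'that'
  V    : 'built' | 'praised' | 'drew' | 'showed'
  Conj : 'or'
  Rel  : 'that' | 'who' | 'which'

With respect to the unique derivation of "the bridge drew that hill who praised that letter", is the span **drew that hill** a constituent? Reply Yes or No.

No

[S [NP [Det the] [N bridge]] [VP [V drew] [NP [NP [Det that] [N hill]] [RelC [Rel who] [VP [V praised] [NP [Det that] [N letter]]]]]]]
The smallest constituent containing 'drew that hill' is the VP spanning 'drew that hill who praised that letter'; no single node in the tree dominates exactly the given words.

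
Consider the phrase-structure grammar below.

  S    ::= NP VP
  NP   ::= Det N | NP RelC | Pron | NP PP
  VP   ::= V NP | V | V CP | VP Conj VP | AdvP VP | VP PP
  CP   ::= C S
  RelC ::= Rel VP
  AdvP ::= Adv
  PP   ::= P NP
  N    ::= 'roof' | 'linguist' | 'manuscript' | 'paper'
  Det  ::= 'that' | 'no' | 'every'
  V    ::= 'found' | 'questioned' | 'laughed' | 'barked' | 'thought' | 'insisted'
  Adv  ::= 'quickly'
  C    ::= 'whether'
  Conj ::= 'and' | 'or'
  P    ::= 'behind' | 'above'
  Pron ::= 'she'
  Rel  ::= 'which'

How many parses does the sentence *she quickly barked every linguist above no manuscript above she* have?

Two of the 9 distinct bracketings:
[S [NP [Pron she]] [VP [AdvP [Adv quickly]] [VP [V barked] [NP [NP [Det every] [N linguist]] [PP [P above] [NP [NP [Det no] [N manuscript]] [PP [P above] [NP [Pron she]]]]]]]]]
[S [NP [Pron she]] [VP [AdvP [Adv quickly]] [VP [V barked] [NP [NP [NP [Det every] [N linguist]] [PP [P above] [NP [Det no] [N manuscript]]]] [PP [P above] [NP [Pron she]]]]]]]
The trees differ in how a recursive rule is bracketed over the same span.

9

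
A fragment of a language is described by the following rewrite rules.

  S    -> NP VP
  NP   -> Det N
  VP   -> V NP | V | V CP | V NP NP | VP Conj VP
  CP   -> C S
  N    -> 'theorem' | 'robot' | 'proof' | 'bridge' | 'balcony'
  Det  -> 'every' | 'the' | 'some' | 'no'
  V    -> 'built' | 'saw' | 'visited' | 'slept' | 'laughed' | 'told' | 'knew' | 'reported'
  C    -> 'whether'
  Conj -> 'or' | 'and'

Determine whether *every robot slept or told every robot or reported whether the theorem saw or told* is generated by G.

S
  NP
    Det: every
    N: robot
  VP
    VP
      V: slept
    Conj: or
    VP
      VP
        V: told
        NP
          Det: every
          N: robot
      Conj: or
      VP
        V: reported
        CP
          C: whether
          S
            NP
              Det: the
              N: theorem
            VP
              VP
                V: saw
              Conj: or
              VP
                V: told
Every word is introduced by a lexical rule and the phrasal rules combine the resulting categories into a single S.

Grammatical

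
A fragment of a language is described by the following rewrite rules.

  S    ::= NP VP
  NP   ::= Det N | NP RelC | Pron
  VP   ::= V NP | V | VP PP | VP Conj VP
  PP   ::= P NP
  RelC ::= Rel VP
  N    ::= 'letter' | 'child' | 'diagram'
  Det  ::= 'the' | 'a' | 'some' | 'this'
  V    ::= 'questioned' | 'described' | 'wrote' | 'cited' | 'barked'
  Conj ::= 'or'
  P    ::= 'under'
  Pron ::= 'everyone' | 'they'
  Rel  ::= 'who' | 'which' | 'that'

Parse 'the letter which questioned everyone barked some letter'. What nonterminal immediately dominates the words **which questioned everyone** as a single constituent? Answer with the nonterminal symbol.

[S [NP [NP [Det the] [N letter]] [RelC [Rel which] [VP [V questioned] [NP [Pron everyone]]]]] [VP [V barked] [NP [Det some] [N letter]]]]
The span 'which questioned everyone' is the RelC node built by RelC → Rel VP.

RelC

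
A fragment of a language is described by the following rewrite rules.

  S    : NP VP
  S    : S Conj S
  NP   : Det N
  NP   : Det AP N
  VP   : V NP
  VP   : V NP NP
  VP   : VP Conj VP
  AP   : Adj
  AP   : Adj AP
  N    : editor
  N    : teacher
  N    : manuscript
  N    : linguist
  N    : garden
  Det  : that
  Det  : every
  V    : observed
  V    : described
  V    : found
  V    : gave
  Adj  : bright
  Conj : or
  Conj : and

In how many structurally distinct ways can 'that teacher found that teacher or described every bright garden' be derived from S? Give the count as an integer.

[S [NP [Det that] [N teacher]] [VP [VP [V found] [NP [Det that] [N teacher]]] [Conj or] [VP [V described] [NP [Det every] [AP [Adj bright]] [N garden]]]]]
No rule offers an alternative attachment or grouping for any span, so this is the only derivation.

1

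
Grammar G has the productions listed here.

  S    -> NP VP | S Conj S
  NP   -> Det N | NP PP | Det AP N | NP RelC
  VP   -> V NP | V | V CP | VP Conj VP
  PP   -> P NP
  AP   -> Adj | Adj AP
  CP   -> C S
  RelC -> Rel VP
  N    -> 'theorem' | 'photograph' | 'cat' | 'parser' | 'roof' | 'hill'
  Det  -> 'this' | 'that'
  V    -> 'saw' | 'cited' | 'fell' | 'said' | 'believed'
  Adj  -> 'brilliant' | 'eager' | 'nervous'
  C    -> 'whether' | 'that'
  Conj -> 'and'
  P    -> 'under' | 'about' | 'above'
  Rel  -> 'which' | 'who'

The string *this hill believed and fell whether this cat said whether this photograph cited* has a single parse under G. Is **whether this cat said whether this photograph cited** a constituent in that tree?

Yes

[S [NP [Det this] [N hill]] [VP [VP [V believed]] [Conj and] [VP [V fell] [CP [C whether] [S [NP [Det this] [N cat]] [VP [V said] [CP [C whether] [S [NP [Det this] [N photograph]] [VP [V cited]]]]]]]]]]
The words 'whether this cat said whether this photograph cited' are exhaustively dominated by a single CP node (built by CP → C S), so they form a constituent.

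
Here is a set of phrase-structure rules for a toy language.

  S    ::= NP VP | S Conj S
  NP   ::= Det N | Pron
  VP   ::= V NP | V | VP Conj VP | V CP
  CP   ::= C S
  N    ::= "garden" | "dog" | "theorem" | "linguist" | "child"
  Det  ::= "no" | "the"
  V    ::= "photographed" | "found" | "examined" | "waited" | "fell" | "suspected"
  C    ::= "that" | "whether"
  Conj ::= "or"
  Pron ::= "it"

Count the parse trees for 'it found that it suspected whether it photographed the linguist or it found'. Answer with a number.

3

Two of the 3 distinct bracketings:
[S [NP [Pron it]] [VP [V found] [CP [C that] [S [NP [Pron it]] [VP [V suspected] [CP [C whether] [S [S [NP [Pron it]] [VP [V photographed] [NP [Det the] [N linguist]]]] [Conj or] [S [NP [Pron it]] [VP [V found]]]]]]]]]]
[S [NP [Pron it]] [VP [V found] [CP [C that] [S [S [NP [Pron it]] [VP [V suspected] [CP [C whether] [S [NP [Pron it]] [VP [V photographed] [NP [Det the] [N linguist]]]]]]] [Conj or] [S [NP [Pron it]] [VP [V found]]]]]]]
The trees differ in how a recursive rule is bracketed over the same span.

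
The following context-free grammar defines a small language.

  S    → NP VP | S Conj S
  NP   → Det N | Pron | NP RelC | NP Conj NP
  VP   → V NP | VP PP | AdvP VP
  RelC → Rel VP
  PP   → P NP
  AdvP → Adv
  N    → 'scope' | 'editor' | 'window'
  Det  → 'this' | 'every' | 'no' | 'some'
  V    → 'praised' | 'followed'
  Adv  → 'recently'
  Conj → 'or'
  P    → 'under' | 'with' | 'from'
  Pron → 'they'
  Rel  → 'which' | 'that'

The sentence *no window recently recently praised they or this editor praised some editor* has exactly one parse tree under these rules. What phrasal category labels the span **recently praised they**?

VP

S
  S
    NP
      Det: no
      N: window
    VP
      AdvP
        Adv: recently
      VP
        AdvP
          Adv: recently
        VP
          V: praised
          NP
            Pron: they
  Conj: or
  S
    NP
      Det: this
      N: editor
    VP
      V: praised
      NP
        Det: some
        N: editor
The span 'recently praised they' is the VP node built by VP → AdvP VP.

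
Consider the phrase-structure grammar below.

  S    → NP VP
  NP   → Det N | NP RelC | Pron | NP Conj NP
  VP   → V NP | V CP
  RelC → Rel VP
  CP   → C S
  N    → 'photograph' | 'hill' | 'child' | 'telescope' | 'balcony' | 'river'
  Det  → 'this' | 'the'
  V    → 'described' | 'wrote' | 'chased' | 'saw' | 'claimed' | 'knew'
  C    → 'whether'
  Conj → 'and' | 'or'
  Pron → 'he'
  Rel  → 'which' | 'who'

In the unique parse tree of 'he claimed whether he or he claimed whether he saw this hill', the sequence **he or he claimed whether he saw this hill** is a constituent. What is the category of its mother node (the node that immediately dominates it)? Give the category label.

[S [NP [Pron he]] [VP [V claimed] [CP [C whether] [S [NP [NP [Pron he]] [Conj or] [NP [Pron he]]] [VP [V claimed] [CP [C whether] [S [NP [Pron he]] [VP [V saw] [NP [Det this] [N hill]]]]]]]]]]
The span 'he or he claimed whether he saw this hill' is the S node built by S → NP VP.
Its mother is the CP built by CP → C S.

CP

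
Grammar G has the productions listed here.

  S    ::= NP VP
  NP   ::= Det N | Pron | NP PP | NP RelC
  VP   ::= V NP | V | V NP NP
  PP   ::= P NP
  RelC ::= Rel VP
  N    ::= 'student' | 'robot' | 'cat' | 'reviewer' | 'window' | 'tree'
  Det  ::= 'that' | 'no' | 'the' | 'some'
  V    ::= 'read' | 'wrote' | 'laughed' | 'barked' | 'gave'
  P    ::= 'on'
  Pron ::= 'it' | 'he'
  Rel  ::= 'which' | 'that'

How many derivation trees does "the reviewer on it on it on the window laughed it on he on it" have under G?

10

Two of the 10 distinct bracketings:
[S [NP [NP [Det the] [N reviewer]] [PP [P on] [NP [NP [Pron it]] [PP [P on] [NP [NP [Pron it]] [PP [P on] [NP [Det the] [N window]]]]]]]] [VP [V laughed] [NP [NP [Pron it]] [PP [P on] [NP [NP [Pron he]] [PP [P on] [NP [Pron it]]]]]]]]
[S [NP [NP [Det the] [N reviewer]] [PP [P on] [NP [NP [Pron it]] [PP [P on] [NP [NP [Pron it]] [PP [P on] [NP [Det the] [N window]]]]]]]] [VP [V laughed] [NP [NP [NP [Pron it]] [PP [P on] [NP [Pron he]]]] [PP [P on] [NP [Pron it]]]]]]
The trees differ in how a recursive rule is bracketed over the same span.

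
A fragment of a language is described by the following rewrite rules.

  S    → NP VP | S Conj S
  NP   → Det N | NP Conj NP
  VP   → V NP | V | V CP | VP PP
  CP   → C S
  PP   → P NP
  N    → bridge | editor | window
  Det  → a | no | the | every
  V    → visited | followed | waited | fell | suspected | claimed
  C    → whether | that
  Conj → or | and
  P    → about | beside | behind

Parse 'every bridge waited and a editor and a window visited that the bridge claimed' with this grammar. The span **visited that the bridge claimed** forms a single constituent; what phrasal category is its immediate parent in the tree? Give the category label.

[S [S [NP [Det every] [N bridge]] [VP [V waited]]] [Conj and] [S [NP [NP [Det a] [N editor]] [Conj and] [NP [Det a] [N window]]] [VP [V visited] [CP [C that] [S [NP [Det the] [N bridge]] [VP [V claimed]]]]]]]
The span 'visited that the bridge claimed' is the VP node built by VP → V CP.
Its mother is the S built by S → NP VP.

S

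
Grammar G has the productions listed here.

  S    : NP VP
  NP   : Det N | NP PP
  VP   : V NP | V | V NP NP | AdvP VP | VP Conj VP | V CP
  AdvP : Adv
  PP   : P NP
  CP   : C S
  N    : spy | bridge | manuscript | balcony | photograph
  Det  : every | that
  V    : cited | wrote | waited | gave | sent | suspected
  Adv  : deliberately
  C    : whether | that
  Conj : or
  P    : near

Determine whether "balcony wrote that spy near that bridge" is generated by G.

Ungrammatical

For S → NP VP, no prefix of the string parses as an NP.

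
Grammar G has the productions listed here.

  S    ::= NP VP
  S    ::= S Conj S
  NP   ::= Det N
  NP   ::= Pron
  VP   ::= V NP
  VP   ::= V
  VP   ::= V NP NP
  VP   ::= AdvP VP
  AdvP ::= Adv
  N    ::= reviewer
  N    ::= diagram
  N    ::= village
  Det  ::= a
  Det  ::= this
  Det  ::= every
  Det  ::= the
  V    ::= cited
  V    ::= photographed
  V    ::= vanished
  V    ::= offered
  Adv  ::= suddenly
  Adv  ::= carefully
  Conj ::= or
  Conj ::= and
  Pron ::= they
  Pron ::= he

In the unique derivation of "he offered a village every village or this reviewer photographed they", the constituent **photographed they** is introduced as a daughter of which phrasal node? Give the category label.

S
  S
    NP
      Pron: he
    VP
      V: offered
      NP
        Det: a
        N: village
      NP
        Det: every
        N: village
  Conj: or
  S
    NP
      Det: this
      N: reviewer
    VP
      V: photographed
      NP
        Pron: they
The span 'photographed they' is the VP node built by VP → V NP.
Its mother is the S built by S → NP VP.

S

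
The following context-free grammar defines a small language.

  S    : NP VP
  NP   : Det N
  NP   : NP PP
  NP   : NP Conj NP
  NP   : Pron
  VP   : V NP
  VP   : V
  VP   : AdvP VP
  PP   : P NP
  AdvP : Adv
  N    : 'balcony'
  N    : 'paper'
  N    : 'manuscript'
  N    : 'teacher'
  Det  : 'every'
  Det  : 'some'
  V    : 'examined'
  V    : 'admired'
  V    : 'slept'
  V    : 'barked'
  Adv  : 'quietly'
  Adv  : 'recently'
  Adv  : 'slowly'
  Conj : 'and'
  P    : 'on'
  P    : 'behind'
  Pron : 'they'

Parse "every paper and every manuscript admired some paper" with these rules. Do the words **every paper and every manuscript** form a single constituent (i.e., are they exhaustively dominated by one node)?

Yes

[S [NP [NP [Det every] [N paper]] [Conj and] [NP [Det every] [N manuscript]]] [VP [V admired] [NP [Det some] [N paper]]]]
The words 'every paper and every manuscript' are exhaustively dominated by a single NP node (built by NP → NP Conj NP), so they form a constituent.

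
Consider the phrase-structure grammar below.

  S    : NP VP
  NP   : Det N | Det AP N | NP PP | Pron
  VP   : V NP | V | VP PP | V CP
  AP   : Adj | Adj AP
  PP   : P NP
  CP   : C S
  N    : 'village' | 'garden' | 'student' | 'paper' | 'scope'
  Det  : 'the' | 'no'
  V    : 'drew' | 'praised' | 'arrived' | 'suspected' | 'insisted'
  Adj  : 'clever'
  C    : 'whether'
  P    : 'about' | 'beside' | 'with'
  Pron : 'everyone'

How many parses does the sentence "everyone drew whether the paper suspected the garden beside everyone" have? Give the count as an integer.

Two of the 3 distinct bracketings:
[S [NP [Pron everyone]] [VP [VP [V drew] [CP [C whether] [S [NP [Det the] [N paper]] [VP [V suspected] [NP [Det the] [N garden]]]]]] [PP [P beside] [NP [Pron everyone]]]]]
[S [NP [Pron everyone]] [VP [V drew] [CP [C whether] [S [NP [Det the] [N paper]] [VP [V suspected] [NP [NP [Det the] [N garden]] [PP [P beside] [NP [Pron everyone]]]]]]]]]
The difference turns on whether NP → NP PP is used at the relevant span, versus an alternative expansion of NP.

3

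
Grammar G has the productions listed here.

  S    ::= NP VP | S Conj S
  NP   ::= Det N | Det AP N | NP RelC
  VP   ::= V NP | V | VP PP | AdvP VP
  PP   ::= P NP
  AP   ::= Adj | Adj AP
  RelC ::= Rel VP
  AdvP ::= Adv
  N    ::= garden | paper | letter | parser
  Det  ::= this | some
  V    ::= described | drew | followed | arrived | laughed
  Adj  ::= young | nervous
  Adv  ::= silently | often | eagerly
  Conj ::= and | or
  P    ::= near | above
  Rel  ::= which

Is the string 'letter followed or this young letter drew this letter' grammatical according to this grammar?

Ungrammatical

For S → NP VP, no prefix of the string parses as an NP. The alternative S rule S → S Conj S likewise has no satisfying split.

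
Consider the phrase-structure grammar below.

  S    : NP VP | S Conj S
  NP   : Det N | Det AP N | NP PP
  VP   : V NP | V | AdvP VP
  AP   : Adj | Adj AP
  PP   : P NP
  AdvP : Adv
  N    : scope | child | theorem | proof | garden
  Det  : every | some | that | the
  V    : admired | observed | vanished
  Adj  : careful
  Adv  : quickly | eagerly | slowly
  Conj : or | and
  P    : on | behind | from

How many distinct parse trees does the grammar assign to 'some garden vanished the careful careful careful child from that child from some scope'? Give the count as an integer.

The two bracketings:
[S [NP [Det some] [N garden]] [VP [V vanished] [NP [NP [Det the] [AP [Adj careful] [AP [Adj careful] [AP [Adj careful]]]] [N child]] [PP [P from] [NP [NP [Det that] [N child]] [PP [P from] [NP [Det some] [N scope]]]]]]]]
[S [NP [Det some] [N garden]] [VP [V vanished] [NP [NP [NP [Det the] [AP [Adj careful] [AP [Adj careful] [AP [Adj careful]]]] [N child]] [PP [P from] [NP [Det that] [N child]]]] [PP [P from] [NP [Det some] [N scope]]]]]]
The trees differ in how a recursive rule is bracketed over the same span.

2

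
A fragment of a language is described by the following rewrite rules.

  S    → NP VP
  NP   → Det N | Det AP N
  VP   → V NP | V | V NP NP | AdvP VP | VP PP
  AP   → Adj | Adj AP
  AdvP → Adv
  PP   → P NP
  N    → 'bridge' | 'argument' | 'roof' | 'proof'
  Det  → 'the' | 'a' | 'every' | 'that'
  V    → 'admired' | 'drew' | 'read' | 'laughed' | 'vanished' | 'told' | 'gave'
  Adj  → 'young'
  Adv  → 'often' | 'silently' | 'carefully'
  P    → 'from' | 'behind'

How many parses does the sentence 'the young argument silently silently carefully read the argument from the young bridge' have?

Two of the 4 distinct bracketings:
[S [NP [Det the] [AP [Adj young]] [N argument]] [VP [AdvP [Adv silently]] [VP [AdvP [Adv silently]] [VP [AdvP [Adv carefully]] [VP [VP [V read] [NP [Det the] [N argument]]] [PP [P from] [NP [Det the] [AP [Adj young]] [N bridge]]]]]]]]
[S [NP [Det the] [AP [Adj young]] [N argument]] [VP [AdvP [Adv silently]] [VP [AdvP [Adv silently]] [VP [VP [AdvP [Adv carefully]] [VP [V read] [NP [Det the] [N argument]]]] [PP [P from] [NP [Det the] [AP [Adj young]] [N bridge]]]]]]]
The trees differ in how a recursive rule is bracketed over the same span.

4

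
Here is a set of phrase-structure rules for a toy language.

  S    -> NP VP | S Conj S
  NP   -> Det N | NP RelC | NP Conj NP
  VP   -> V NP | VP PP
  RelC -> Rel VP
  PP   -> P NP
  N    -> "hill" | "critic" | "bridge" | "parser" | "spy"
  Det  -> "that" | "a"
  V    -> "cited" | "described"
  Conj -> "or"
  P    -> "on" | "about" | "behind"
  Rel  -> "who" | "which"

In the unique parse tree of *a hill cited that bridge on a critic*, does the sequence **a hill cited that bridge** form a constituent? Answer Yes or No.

[S [NP [Det a] [N hill]] [VP [VP [V cited] [NP [Det that] [N bridge]]] [PP [P on] [NP [Det a] [N critic]]]]]
The smallest constituent containing 'a hill cited that bridge' is the S spanning 'a hill cited that bridge on a critic'; no single node in the tree dominates exactly the given words.

No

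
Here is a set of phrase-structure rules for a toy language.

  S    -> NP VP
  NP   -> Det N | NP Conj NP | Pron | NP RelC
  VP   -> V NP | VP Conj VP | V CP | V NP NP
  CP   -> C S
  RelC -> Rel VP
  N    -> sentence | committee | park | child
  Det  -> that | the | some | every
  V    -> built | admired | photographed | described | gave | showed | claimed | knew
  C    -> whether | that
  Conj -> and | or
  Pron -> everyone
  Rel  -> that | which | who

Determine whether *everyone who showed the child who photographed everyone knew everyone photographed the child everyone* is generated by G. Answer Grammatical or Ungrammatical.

Ungrammatical

For S → NP VP, every NP-prefix leaves a non-VP remainder: after 'everyone' the remainder is not a VP; after 'everyone who showed the child' the remainder is not a VP; after 'everyone who showed the child who photographed everyone' the remainder is not a VP.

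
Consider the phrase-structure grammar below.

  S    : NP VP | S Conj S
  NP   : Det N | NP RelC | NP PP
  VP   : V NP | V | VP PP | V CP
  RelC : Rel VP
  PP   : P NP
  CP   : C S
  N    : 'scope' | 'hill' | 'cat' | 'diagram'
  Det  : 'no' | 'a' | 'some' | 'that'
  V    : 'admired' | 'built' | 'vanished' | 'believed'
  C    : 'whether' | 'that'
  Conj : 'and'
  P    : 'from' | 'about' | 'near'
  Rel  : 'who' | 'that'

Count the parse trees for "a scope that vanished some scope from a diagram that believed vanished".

Two of the 7 distinct bracketings:
[S [NP [NP [Det a] [N scope]] [RelC [Rel that] [VP [V vanished] [NP [NP [NP [Det some] [N scope]] [PP [P from] [NP [Det a] [N diagram]]]] [RelC [Rel that] [VP [V believed]]]]]]] [VP [V vanished]]]
[S [NP [NP [Det a] [N scope]] [RelC [Rel that] [VP [V vanished] [NP [NP [Det some] [N scope]] [PP [P from] [NP [NP [Det a] [N diagram]] [RelC [Rel that] [VP [V believed]]]]]]]]] [VP [V vanished]]]
The trees differ in how a recursive rule is bracketed over the same span.

7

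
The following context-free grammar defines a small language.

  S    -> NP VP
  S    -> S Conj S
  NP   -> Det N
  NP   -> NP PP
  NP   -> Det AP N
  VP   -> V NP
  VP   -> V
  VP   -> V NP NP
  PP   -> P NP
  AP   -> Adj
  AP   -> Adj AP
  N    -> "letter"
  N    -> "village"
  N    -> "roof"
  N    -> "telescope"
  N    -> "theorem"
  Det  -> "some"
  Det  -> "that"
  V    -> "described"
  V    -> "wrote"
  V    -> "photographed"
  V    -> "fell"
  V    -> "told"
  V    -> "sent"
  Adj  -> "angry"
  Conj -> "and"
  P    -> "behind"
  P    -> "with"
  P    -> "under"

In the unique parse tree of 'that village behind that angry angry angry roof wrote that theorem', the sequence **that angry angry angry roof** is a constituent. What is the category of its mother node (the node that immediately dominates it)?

PP

S
  NP
    NP
      Det: that
      N: village
    PP
      P: behind
      NP
        Det: that
        AP
          Adj: angry
          AP
            Adj: angry
            AP
              Adj: angry
        N: roof
  VP
    V: wrote
    NP
      Det: that
      N: theorem
The span 'that angry angry angry roof' is the NP node built by NP → Det AP N.
Its mother is the PP built by PP → P NP.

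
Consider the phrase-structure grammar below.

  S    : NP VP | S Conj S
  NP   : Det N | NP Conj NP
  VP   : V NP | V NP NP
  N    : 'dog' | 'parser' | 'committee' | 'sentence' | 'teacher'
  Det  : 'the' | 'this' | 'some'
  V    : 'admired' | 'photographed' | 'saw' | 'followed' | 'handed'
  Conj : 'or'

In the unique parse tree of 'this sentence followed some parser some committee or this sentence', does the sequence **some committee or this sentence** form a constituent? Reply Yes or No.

[S [NP [Det this] [N sentence]] [VP [V followed] [NP [Det some] [N parser]] [NP [NP [Det some] [N committee]] [Conj or] [NP [Det this] [N sentence]]]]]
The words 'some committee or this sentence' are exhaustively dominated by a single NP node (built by NP → NP Conj NP), so they form a constituent.

Yes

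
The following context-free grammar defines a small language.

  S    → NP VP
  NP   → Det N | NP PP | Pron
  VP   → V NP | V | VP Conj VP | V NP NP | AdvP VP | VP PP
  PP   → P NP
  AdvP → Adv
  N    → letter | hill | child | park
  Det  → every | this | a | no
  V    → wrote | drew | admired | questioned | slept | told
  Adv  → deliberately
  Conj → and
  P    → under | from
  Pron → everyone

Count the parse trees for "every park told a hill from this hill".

The two bracketings:
[S [NP [Det every] [N park]] [VP [V told] [NP [NP [Det a] [N hill]] [PP [P from] [NP [Det this] [N hill]]]]]]
[S [NP [Det every] [N park]] [VP [VP [V told] [NP [Det a] [N hill]]] [PP [P from] [NP [Det this] [N hill]]]]]
The difference turns on whether NP → NP PP is used at the relevant span, versus an alternative expansion of NP.

2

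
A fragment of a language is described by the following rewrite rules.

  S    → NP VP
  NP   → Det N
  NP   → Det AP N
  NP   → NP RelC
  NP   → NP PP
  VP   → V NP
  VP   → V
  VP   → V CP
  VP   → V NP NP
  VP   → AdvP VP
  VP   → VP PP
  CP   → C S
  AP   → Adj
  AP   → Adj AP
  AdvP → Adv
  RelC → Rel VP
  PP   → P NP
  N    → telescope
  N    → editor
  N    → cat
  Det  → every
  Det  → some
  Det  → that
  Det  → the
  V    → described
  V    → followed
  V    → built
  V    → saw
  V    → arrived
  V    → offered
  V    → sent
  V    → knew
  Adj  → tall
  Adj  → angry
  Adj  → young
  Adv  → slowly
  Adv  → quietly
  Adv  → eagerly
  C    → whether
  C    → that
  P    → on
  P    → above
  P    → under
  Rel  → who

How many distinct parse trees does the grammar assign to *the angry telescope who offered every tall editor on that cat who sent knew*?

7

Two of the 7 distinct bracketings:
[S [NP [NP [Det the] [AP [Adj angry]] [N telescope]] [RelC [Rel who] [VP [V offered] [NP [NP [NP [Det every] [AP [Adj tall]] [N editor]] [PP [P on] [NP [Det that] [N cat]]]] [RelC [Rel who] [VP [V sent]]]]]]] [VP [V knew]]]
[S [NP [NP [Det the] [AP [Adj angry]] [N telescope]] [RelC [Rel who] [VP [V offered] [NP [NP [Det every] [AP [Adj tall]] [N editor]] [PP [P on] [NP [NP [Det that] [N cat]] [RelC [Rel who] [VP [V sent]]]]]]]]] [VP [V knew]]]
The trees differ in how a recursive rule is bracketed over the same span.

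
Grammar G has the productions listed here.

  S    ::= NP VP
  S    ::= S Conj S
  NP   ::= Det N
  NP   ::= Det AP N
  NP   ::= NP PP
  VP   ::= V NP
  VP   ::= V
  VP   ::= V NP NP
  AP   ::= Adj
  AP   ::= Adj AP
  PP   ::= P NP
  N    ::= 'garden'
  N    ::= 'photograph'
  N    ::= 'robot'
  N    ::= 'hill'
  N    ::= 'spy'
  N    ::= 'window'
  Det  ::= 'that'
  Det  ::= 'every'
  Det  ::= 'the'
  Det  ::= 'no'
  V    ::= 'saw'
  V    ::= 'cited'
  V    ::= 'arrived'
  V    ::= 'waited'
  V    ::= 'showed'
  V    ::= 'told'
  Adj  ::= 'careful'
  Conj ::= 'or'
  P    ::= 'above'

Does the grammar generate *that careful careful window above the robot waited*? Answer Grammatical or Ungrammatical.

Grammatical

S
  NP
    NP
      Det: that
      AP
        Adj: careful
        AP
          Adj: careful
      N: window
    PP
      P: above
      NP
        Det: the
        N: robot
  VP
    V: waited
Each bracket corresponds to one application of a listed rule, so the string is derivable from S.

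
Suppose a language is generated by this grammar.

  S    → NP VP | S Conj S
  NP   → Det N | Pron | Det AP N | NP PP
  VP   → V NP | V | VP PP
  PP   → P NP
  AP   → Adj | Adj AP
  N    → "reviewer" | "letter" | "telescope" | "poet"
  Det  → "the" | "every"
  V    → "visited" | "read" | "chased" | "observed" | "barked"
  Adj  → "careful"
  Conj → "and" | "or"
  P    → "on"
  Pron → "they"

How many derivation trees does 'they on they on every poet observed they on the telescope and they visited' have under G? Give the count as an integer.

4

Two of the 4 distinct bracketings:
[S [S [NP [NP [Pron they]] [PP [P on] [NP [NP [Pron they]] [PP [P on] [NP [Det every] [N poet]]]]]] [VP [V observed] [NP [NP [Pron they]] [PP [P on] [NP [Det the] [N telescope]]]]]] [Conj and] [S [NP [Pron they]] [VP [V visited]]]]
[S [S [NP [NP [Pron they]] [PP [P on] [NP [NP [Pron they]] [PP [P on] [NP [Det every] [N poet]]]]]] [VP [VP [V observed] [NP [Pron they]]] [PP [P on] [NP [Det the] [N telescope]]]]] [Conj and] [S [NP [Pron they]] [VP [V visited]]]]
The difference turns on whether VP → VP PP is used at the relevant span, versus an alternative expansion of VP.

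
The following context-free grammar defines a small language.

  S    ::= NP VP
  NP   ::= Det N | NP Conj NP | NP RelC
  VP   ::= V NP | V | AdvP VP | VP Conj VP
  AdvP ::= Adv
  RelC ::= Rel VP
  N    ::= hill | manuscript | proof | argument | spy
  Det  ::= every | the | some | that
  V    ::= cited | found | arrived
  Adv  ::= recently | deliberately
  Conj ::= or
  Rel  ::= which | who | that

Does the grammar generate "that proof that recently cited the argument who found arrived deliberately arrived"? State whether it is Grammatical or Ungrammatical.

For S → NP VP, every NP-prefix leaves a non-VP remainder: after 'that proof' the remainder is not a VP; after 'that proof that recently cited' the remainder is not a VP; after 'that proof that recently cited the argument' the remainder is not a VP (and 1 more).

Ungrammatical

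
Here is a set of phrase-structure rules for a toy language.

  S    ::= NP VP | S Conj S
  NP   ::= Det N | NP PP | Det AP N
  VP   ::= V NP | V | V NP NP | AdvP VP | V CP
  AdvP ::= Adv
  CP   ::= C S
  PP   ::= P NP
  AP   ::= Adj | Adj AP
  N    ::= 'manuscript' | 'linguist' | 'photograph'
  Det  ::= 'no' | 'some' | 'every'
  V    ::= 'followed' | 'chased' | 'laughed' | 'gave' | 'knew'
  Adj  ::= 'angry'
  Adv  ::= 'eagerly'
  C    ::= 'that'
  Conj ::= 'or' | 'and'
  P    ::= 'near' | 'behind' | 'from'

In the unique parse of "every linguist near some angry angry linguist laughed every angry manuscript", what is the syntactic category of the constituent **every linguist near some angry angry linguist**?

S
  NP
    NP
      Det: every
      N: linguist
    PP
      P: near
      NP
        Det: some
        AP
          Adj: angry
          AP
            Adj: angry
        N: linguist
  VP
    V: laughed
    NP
      Det: every
      AP
        Adj: angry
      N: manuscript
The span 'every linguist near some angry angry linguist' is the NP node built by NP → NP PP.

NP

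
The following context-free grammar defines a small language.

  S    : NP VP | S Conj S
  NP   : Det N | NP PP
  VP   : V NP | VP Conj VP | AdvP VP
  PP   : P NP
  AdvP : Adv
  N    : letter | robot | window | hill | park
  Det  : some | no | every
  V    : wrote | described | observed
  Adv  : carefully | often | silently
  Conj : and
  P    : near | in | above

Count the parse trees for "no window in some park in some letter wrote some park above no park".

The two bracketings:
[S [NP [NP [Det no] [N window]] [PP [P in] [NP [NP [Det some] [N park]] [PP [P in] [NP [Det some] [N letter]]]]]] [VP [V wrote] [NP [NP [Det some] [N park]] [PP [P above] [NP [Det no] [N park]]]]]]
[S [NP [NP [NP [Det no] [N window]] [PP [P in] [NP [Det some] [N park]]]] [PP [P in] [NP [Det some] [N letter]]]] [VP [V wrote] [NP [NP [Det some] [N park]] [PP [P above] [NP [Det no] [N park]]]]]]
The trees differ in how a recursive rule is bracketed over the same span.

2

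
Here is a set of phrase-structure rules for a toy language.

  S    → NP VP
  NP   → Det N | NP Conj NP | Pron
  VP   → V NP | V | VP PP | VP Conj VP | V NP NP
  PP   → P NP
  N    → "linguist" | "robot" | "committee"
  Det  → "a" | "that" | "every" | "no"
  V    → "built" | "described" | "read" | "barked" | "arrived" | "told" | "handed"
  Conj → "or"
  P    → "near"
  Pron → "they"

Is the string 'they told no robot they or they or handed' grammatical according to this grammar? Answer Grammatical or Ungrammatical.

Grammatical

S
  NP
    Pron: they
  VP
    VP
      V: told
      NP
        Det: no
        N: robot
      NP
        NP
          Pron: they
        Conj: or
        NP
          Pron: they
    Conj: or
    VP
      V: handed
Each bracket corresponds to one application of a listed rule, so the string is derivable from S.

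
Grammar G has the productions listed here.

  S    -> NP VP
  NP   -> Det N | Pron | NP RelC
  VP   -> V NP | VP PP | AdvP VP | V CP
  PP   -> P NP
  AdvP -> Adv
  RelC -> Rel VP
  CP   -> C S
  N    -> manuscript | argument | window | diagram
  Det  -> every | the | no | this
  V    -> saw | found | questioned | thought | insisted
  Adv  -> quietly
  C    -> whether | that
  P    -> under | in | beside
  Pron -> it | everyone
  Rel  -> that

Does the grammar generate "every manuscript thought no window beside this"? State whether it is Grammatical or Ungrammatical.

For S → NP VP, the only prefix that parses as NP is 'every manuscript', but the remainder 'thought no window beside this' is not a VP under these rules.

Ungrammatical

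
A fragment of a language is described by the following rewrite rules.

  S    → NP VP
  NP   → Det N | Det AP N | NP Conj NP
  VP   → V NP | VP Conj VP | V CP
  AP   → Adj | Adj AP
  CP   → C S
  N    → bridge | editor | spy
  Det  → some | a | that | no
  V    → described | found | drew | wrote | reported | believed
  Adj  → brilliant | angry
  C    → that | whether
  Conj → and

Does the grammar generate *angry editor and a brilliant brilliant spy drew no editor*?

For S → NP VP, no prefix of the string parses as an NP.

Ungrammatical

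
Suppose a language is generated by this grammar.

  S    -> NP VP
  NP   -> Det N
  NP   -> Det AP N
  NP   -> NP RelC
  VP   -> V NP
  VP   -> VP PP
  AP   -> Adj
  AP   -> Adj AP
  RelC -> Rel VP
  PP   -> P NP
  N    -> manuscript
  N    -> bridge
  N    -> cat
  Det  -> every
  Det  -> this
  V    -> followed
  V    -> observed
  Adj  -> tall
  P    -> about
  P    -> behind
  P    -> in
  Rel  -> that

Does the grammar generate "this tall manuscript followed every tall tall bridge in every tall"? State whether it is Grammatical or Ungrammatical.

Ungrammatical

For S → NP VP, the only prefix that parses as NP is 'this tall manuscript', but the remainder 'followed every tall tall bridge in every tall' is not a VP under these rules.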